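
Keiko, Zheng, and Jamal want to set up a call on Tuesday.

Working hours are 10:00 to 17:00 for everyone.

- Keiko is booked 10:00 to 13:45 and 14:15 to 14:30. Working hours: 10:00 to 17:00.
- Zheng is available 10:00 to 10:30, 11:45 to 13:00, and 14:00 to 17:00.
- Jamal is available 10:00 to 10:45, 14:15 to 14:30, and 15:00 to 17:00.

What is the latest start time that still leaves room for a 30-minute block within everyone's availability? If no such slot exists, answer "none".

Keiko free within 10:00–17:00: 13:45–14:15, 14:30–17:00.
Keiko ∩ Zheng: 14:00–14:15, 14:30–17:00.
Keiko ∩ Zheng ∩ Jamal: 15:00–17:00.
Windows ≥ 30 min: 15:00–17:00.
Latest start in the last window 15:00–17:00 is 17:00 − 30 min = 16:30.

16:30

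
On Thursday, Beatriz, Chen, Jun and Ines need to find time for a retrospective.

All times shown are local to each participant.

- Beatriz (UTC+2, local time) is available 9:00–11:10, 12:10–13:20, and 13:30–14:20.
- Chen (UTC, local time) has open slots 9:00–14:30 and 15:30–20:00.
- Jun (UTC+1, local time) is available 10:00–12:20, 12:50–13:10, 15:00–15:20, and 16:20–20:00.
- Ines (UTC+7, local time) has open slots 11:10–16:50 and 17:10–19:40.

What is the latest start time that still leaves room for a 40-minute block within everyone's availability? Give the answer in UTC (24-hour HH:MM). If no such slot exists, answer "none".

10:40

Beatriz → UTC: 07:00–09:10, 10:10–11:20, 11:30–12:20.
Chen → UTC: 09:00–14:30, 15:30–20:00.
Jun → UTC: 09:00–11:20, 11:50–12:10, 14:00–14:20, 15:20–19:00.
Ines → UTC: 04:10–09:50, 10:10–12:40.
Beatriz ∩ Chen: 09:00–09:10, 10:10–11:20, 11:30–12:20.
Beatriz ∩ Chen ∩ Jun: 09:00–09:10, 10:10–11:20, 11:50–12:10.
Beatriz ∩ Chen ∩ Jun ∩ Ines: 09:00–09:10, 10:10–11:20, 11:50–12:10.
Windows ≥ 40 min: 10:10–11:20.
Latest start in the last window 10:10–11:20 is 11:20 − 40 min = 10:40.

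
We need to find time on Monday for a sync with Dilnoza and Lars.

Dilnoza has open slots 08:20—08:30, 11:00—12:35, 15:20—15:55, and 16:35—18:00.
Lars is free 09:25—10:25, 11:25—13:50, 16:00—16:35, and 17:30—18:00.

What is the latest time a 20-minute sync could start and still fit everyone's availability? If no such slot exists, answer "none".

Dilnoza ∩ Lars: 11:25–12:35, 17:30–18:00.
Windows ≥ 20 min: 11:25–12:35, 17:30–18:00.
Latest start in the last window 17:30–18:00 is 18:00 − 20 min = 17:40.

17:40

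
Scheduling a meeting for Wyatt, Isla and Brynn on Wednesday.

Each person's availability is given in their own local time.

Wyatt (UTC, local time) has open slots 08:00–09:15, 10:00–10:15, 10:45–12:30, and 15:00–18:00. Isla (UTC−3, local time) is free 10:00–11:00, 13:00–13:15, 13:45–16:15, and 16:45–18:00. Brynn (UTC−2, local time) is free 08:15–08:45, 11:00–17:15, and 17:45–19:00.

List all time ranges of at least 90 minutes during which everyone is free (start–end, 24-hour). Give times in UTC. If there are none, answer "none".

Wyatt → UTC: 08:00–09:15, 10:00–10:15, 10:45–12:30, 15:00–18:00.
Isla → UTC: 13:00–14:00, 16:00–16:15, 16:45–19:15, 19:45–21:00.
Brynn → UTC: 10:15–10:45, 13:00–19:15, 19:45–21:00.
Wyatt ∩ Isla: 16:00–16:15, 16:45–18:00.
Wyatt ∩ Isla ∩ Brynn: 16:00–16:15, 16:45–18:00.
Windows ≥ 90 min: (none).

none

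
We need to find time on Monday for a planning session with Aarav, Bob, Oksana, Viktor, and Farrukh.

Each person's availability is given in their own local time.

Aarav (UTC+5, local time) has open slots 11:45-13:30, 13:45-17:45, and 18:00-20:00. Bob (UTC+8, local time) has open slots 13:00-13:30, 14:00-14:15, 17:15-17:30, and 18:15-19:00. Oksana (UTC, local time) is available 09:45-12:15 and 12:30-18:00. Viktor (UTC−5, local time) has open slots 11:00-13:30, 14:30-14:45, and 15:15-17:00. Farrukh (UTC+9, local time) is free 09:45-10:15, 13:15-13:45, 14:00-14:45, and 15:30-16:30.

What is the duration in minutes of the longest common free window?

Aarav → UTC: 06:45–08:30, 08:45–12:45, 13:00–15:00.
Bob → UTC: 05:00–05:30, 06:00–06:15, 09:15–09:30, 10:15–11:00.
Oksana → UTC: 09:45–12:15, 12:30–18:00.
Viktor → UTC: 16:00–18:30, 19:30–19:45, 20:15–22:00.
Farrukh → UTC: 00:45–01:15, 04:15–04:45, 05:00–05:45, 06:30–07:30.
Aarav ∩ Bob: 09:15–09:30, 10:15–11:00.
Aarav ∩ Bob ∩ Oksana: 10:15–11:00.
Aarav ∩ Bob ∩ Oksana ∩ Viktor: (none).
Aarav ∩ Bob ∩ Oksana ∩ Viktor ∩ Farrukh: (none).
No common window.

0 minutes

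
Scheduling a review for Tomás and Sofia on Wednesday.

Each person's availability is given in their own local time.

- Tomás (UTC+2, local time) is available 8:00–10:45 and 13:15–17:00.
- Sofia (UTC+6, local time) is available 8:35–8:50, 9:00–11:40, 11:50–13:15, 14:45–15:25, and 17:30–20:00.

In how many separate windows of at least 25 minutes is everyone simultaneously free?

Tomás → UTC: 06:00–08:45, 11:15–15:00.
Sofia → UTC: 02:35–02:50, 03:00–05:40, 05:50–07:15, 08:45–09:25, 11:30–14:00.
Tomás ∩ Sofia: 06:00–07:15, 11:30–14:00.
Windows ≥ 25 min: 06:00–07:15, 11:30–14:00.
That's 2 windows.

2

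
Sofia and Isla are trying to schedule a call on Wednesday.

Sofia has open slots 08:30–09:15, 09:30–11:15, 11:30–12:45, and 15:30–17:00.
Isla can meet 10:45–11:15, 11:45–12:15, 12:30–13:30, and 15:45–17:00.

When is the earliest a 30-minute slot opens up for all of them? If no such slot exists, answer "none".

10:45

Sofia ∩ Isla: 10:45–11:15, 11:45–12:15, 12:30–12:45, 15:45–17:00.
Windows ≥ 30 min: 10:45–11:15, 11:45–12:15, 15:45–17:00.
Earliest such window starts at 10:45.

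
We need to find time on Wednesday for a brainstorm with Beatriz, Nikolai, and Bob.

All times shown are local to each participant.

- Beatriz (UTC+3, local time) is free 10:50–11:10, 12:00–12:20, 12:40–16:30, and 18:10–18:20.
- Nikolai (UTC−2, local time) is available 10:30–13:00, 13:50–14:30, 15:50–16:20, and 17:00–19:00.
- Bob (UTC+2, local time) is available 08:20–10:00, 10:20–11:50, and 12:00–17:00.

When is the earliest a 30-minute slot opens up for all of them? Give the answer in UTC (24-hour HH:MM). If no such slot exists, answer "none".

Beatriz → UTC: 07:50–08:10, 09:00–09:20, 09:40–13:30, 15:10–15:20.
Nikolai → UTC: 12:30–15:00, 15:50–16:30, 17:50–18:20, 19:00–21:00.
Bob → UTC: 06:20–08:00, 08:20–09:50, 10:00–15:00.
Beatriz ∩ Nikolai: 12:30–13:30.
Beatriz ∩ Nikolai ∩ Bob: 12:30–13:30.
Windows ≥ 30 min: 12:30–13:30.
Earliest such window starts at 12:30.

12:30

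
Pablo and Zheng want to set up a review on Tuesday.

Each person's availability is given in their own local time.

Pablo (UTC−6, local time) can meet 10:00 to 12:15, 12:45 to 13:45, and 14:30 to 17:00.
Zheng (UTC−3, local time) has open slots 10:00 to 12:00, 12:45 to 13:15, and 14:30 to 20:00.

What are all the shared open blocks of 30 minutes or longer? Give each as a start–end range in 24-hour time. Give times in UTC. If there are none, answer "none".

17:30–18:15, 18:45–19:45, 20:30–23:00

Pablo → UTC: 16:00–18:15, 18:45–19:45, 20:30–23:00.
Zheng → UTC: 13:00–15:00, 15:45–16:15, 17:30–23:00.
Pablo ∩ Zheng: 16:00–16:15, 17:30–18:15, 18:45–19:45, 20:30–23:00.
Windows ≥ 30 min: 17:30–18:15, 18:45–19:45, 20:30–23:00.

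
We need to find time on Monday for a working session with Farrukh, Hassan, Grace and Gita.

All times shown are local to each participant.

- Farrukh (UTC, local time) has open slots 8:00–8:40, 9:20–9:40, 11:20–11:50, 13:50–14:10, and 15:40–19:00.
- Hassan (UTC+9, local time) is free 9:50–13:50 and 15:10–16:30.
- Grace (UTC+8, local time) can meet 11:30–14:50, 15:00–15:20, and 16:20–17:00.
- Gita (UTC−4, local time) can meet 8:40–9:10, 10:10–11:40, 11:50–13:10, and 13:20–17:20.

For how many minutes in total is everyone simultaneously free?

Farrukh → UTC: 08:00–08:40, 09:20–09:40, 11:20–11:50, 13:50–14:10, 15:40–19:00.
Hassan → UTC: 00:50–04:50, 06:10–07:30.
Grace → UTC: 03:30–06:50, 07:00–07:20, 08:20–09:00.
Gita → UTC: 12:40–13:10, 14:10–15:40, 15:50–17:10, 17:20–21:20.
Farrukh ∩ Hassan: (none).
Farrukh ∩ Hassan ∩ Grace: (none).
Farrukh ∩ Hassan ∩ Grace ∩ Gita: (none).
Total common minutes: 0.

0 minutes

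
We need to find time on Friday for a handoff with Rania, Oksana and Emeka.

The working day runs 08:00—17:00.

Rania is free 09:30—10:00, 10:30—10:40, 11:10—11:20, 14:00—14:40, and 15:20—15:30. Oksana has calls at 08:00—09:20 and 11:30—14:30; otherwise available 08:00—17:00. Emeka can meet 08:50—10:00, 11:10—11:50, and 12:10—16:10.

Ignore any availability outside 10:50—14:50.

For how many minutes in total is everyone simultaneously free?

Oksana free within 08:00–17:00: 09:20–11:30, 14:30–17:00.
Rania ∩ Oksana: 09:30–10:00, 10:30–10:40, 11:10–11:20, 14:30–14:40, 15:20–15:30.
Rania ∩ Oksana ∩ Emeka: 09:30–10:00, 11:10–11:20, 14:30–14:40, 15:20–15:30.
Restricted to 10:50–14:50: 11:10–11:20, 14:30–14:40.
Total common minutes: 10 + 10 = 20.

20 minutes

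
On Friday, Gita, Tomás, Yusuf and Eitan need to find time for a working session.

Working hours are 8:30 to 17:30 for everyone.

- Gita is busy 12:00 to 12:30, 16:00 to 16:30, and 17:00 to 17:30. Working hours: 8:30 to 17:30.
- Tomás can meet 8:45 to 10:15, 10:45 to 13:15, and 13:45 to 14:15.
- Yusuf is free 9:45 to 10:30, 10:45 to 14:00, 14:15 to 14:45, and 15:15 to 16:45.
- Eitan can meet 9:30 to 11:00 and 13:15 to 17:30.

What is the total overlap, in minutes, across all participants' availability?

Gita free within 08:30–17:30: 08:30–12:00, 12:30–16:00, 16:30–17:00.
Gita ∩ Tomás: 08:45–10:15, 10:45–12:00, 12:30–13:15, 13:45–14:15.
Gita ∩ Tomás ∩ Yusuf: 09:45–10:15, 10:45–12:00, 12:30–13:15, 13:45–14:00.
Gita ∩ Tomás ∩ Yusuf ∩ Eitan: 09:45–10:15, 10:45–11:00, 13:45–14:00.
Total common minutes: 30 + 15 + 15 = 60.

60 minutes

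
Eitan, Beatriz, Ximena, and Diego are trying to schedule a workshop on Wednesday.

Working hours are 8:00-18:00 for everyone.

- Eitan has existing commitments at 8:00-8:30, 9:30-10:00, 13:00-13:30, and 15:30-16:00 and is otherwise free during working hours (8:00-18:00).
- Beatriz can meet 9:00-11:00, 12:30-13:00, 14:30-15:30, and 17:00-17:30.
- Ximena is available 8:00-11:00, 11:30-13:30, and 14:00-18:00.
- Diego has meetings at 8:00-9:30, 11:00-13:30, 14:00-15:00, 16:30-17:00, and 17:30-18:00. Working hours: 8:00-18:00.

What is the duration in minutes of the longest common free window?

Eitan free within 08:00–18:00: 08:30–09:30, 10:00–13:00, 13:30–15:30, 16:00–18:00.
Diego free within 08:00–18:00: 09:30–11:00, 13:30–14:00, 15:00–16:30, 17:00–17:30.
Eitan ∩ Beatriz: 09:00–09:30, 10:00–11:00, 12:30–13:00, 14:30–15:30, 17:00–17:30.
Eitan ∩ Beatriz ∩ Ximena: 09:00–09:30, 10:00–11:00, 12:30–13:00, 14:30–15:30, 17:00–17:30.
Eitan ∩ Beatriz ∩ Ximena ∩ Diego: 10:00–11:00, 15:00–15:30, 17:00–17:30.
Common window lengths: 60, 30, 30 min; longest is 60.

60 minutes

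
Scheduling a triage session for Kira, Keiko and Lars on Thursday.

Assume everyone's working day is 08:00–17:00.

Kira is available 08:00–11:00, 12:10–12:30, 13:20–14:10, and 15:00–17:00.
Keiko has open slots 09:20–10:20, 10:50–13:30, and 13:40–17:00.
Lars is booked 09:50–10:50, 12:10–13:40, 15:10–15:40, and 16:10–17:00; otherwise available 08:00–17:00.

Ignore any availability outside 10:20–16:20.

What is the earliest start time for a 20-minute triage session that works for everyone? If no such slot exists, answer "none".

Lars free within 08:00–17:00: 08:00–09:50, 10:50–12:10, 13:40–15:10, 15:40–16:10.
Kira ∩ Keiko: 09:20–10:20, 10:50–11:00, 12:10–12:30, 13:20–13:30, 13:40–14:10, 15:00–17:00.
Kira ∩ Keiko ∩ Lars: 09:20–09:50, 10:50–11:00, 13:40–14:10, 15:00–15:10, 15:40–16:10.
Restricted to 10:20–16:20: 10:50–11:00, 13:40–14:10, 15:00–15:10, 15:40–16:10.
Windows ≥ 20 min: 13:40–14:10, 15:40–16:10.
Earliest such window starts at 13:40.

13:40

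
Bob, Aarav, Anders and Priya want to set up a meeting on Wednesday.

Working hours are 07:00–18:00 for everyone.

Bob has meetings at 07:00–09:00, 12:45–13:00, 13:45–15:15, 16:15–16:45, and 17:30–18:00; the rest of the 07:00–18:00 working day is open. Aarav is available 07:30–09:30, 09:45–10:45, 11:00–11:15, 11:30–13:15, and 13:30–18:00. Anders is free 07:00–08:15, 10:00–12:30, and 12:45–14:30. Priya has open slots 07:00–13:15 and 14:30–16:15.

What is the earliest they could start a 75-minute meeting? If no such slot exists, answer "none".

Bob free within 07:00–18:00: 09:00–12:45, 13:00–13:45, 15:15–16:15, 16:45–17:30.
Bob ∩ Aarav: 09:00–09:30, 09:45–10:45, 11:00–11:15, 11:30–12:45, 13:00–13:15, 13:30–13:45, 15:15–16:15, 16:45–17:30.
Bob ∩ Aarav ∩ Anders: 10:00–10:45, 11:00–11:15, 11:30–12:30, 13:00–13:15, 13:30–13:45.
Bob ∩ Aarav ∩ Anders ∩ Priya: 10:00–10:45, 11:00–11:15, 11:30–12:30, 13:00–13:15.
Windows ≥ 75 min: (none).

none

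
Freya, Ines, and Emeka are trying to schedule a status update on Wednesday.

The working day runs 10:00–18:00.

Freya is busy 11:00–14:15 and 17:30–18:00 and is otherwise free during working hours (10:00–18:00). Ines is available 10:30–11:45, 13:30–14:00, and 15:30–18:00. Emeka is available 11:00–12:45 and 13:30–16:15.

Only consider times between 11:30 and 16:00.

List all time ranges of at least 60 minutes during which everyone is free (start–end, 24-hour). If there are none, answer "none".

none

Freya free within 10:00–18:00: 10:00–11:00, 14:15–17:30.
Freya ∩ Ines: 10:30–11:00, 15:30–17:30.
Freya ∩ Ines ∩ Emeka: 15:30–16:15.
Restricted to 11:30–16:00: 15:30–16:00.
Windows ≥ 60 min: (none).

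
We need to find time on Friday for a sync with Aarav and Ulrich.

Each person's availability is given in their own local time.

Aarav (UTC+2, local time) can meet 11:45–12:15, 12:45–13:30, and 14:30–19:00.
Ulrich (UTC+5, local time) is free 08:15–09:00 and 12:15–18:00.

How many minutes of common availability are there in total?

Aarav → UTC: 09:45–10:15, 10:45–11:30, 12:30–17:00.
Ulrich → UTC: 03:15–04:00, 07:15–13:00.
Aarav ∩ Ulrich: 09:45–10:15, 10:45–11:30, 12:30–13:00.
Total common minutes: 30 + 45 + 30 = 105.

105 minutes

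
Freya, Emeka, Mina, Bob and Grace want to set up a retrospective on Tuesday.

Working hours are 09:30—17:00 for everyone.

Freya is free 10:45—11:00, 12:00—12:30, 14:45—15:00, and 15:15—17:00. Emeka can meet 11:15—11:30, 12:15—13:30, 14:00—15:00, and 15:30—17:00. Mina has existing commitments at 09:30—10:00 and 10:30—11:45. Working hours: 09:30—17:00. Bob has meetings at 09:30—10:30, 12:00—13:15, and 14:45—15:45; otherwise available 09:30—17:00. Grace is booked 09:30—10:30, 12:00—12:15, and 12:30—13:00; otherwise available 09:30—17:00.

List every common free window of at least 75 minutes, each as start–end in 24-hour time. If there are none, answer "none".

Mina free within 09:30–17:00: 10:00–10:30, 11:45–17:00.
Bob free within 09:30–17:00: 10:30–12:00, 13:15–14:45, 15:45–17:00.
Grace free within 09:30–17:00: 10:30–12:00, 12:15–12:30, 13:00–17:00.
Freya ∩ Emeka: 12:15–12:30, 14:45–15:00, 15:30–17:00.
Freya ∩ Emeka ∩ Mina: 12:15–12:30, 14:45–15:00, 15:30–17:00.
Freya ∩ Emeka ∩ Mina ∩ Bob: 15:45–17:00.
Freya ∩ Emeka ∩ Mina ∩ Bob ∩ Grace: 15:45–17:00.
Windows ≥ 75 min: 15:45–17:00.

15:45–17:00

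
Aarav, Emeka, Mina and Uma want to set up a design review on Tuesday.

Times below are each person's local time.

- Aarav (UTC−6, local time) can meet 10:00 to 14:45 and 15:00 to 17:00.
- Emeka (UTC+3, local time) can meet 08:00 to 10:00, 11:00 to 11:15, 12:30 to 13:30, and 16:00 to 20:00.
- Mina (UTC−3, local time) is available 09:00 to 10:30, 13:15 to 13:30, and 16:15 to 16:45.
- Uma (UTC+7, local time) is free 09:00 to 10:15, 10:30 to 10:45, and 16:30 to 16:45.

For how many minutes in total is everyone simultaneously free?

0 minutes

Aarav → UTC: 16:00–20:45, 21:00–23:00.
Emeka → UTC: 05:00–07:00, 08:00–08:15, 09:30–10:30, 13:00–17:00.
Mina → UTC: 12:00–13:30, 16:15–16:30, 19:15–19:45.
Uma → UTC: 02:00–03:15, 03:30–03:45, 09:30–09:45.
Aarav ∩ Emeka: 16:00–17:00.
Aarav ∩ Emeka ∩ Mina: 16:15–16:30.
Aarav ∩ Emeka ∩ Mina ∩ Uma: (none).
Total common minutes: 0.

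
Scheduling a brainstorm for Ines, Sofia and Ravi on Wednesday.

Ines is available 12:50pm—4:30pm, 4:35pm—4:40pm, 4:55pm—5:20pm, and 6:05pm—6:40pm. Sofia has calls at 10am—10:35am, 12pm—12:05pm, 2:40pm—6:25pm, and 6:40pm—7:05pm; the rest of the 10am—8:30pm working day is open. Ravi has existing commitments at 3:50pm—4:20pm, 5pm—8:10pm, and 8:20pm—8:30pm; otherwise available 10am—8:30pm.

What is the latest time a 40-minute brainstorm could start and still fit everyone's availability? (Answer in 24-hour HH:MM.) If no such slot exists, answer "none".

Sofia free within 10:00–20:30: 10:35–12:00, 12:05–14:40, 18:25–18:40, 19:05–20:30.
Ravi free within 10:00–20:30: 10:00–15:50, 16:20–17:00, 20:10–20:20.
Ines ∩ Sofia: 12:50–14:40, 18:25–18:40.
Ines ∩ Sofia ∩ Ravi: 12:50–14:40.
Windows ≥ 40 min: 12:50–14:40.
Latest start in the last window 12:50–14:40 is 14:40 − 40 min = 14:00.

14:00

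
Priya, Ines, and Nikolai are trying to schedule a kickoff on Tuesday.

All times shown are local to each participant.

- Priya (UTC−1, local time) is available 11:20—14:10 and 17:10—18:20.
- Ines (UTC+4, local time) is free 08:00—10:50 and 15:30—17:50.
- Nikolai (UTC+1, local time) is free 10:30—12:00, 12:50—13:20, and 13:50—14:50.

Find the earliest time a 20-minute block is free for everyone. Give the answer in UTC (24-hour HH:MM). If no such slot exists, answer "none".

Priya → UTC: 12:20–15:10, 18:10–19:20.
Ines → UTC: 04:00–06:50, 11:30–13:50.
Nikolai → UTC: 09:30–11:00, 11:50–12:20, 12:50–13:50.
Priya ∩ Ines: 12:20–13:50.
Priya ∩ Ines ∩ Nikolai: 12:50–13:50.
Windows ≥ 20 min: 12:50–13:50.
Earliest such window starts at 12:50.

12:50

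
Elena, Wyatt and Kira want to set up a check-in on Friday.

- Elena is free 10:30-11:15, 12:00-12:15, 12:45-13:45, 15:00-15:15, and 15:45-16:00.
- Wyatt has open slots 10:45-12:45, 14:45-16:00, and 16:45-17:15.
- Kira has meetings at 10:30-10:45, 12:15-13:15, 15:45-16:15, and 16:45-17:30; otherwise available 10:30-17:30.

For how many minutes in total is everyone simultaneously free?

Kira free within 10:30–17:30: 10:45–12:15, 13:15–15:45, 16:15–16:45.
Elena ∩ Wyatt: 10:45–11:15, 12:00–12:15, 15:00–15:15, 15:45–16:00.
Elena ∩ Wyatt ∩ Kira: 10:45–11:15, 12:00–12:15, 15:00–15:15.
Total common minutes: 30 + 15 + 15 = 60.

60 minutes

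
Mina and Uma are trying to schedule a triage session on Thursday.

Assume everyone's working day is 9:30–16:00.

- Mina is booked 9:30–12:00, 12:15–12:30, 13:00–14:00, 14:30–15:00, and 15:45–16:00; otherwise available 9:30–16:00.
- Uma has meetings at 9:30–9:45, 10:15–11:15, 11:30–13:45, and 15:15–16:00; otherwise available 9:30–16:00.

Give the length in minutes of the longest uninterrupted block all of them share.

30 minutes

Mina free within 09:30–16:00: 12:00–12:15, 12:30–13:00, 14:00–14:30, 15:00–15:45.
Uma free within 09:30–16:00: 09:45–10:15, 11:15–11:30, 13:45–15:15.
Mina ∩ Uma: 14:00–14:30, 15:00–15:15.
Common window lengths: 30, 15 min; longest is 30.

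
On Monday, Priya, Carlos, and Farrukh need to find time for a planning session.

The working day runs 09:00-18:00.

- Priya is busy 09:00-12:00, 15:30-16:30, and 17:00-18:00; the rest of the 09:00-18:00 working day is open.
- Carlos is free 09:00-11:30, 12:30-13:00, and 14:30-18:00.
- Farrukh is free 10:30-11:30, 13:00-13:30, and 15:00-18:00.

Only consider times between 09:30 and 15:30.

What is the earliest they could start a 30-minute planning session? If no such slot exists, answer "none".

Priya free within 09:00–18:00: 12:00–15:30, 16:30–17:00.
Priya ∩ Carlos: 12:30–13:00, 14:30–15:30, 16:30–17:00.
Priya ∩ Carlos ∩ Farrukh: 15:00–15:30, 16:30–17:00.
Restricted to 09:30–15:30: 15:00–15:30.
Windows ≥ 30 min: 15:00–15:30.
Earliest such window starts at 15:00.

15:00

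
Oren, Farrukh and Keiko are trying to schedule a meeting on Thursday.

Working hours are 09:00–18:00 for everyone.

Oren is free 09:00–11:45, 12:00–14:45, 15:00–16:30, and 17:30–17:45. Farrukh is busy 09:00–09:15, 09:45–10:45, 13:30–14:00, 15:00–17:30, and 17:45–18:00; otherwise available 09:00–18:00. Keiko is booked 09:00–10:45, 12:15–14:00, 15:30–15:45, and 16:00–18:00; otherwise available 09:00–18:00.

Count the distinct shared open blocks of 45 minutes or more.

Farrukh free within 09:00–18:00: 09:15–09:45, 10:45–13:30, 14:00–15:00, 17:30–17:45.
Keiko free within 09:00–18:00: 10:45–12:15, 14:00–15:30, 15:45–16:00.
Oren ∩ Farrukh: 09:15–09:45, 10:45–11:45, 12:00–13:30, 14:00–14:45, 17:30–17:45.
Oren ∩ Farrukh ∩ Keiko: 10:45–11:45, 12:00–12:15, 14:00–14:45.
Windows ≥ 45 min: 10:45–11:45, 14:00–14:45.
That's 2 windows.

2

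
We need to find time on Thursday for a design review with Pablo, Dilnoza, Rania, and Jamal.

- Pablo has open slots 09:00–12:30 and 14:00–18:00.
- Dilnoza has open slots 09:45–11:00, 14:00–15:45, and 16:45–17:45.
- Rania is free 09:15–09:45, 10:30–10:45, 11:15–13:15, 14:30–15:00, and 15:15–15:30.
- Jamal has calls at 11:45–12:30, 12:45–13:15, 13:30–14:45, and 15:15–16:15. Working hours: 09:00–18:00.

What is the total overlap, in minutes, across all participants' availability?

Jamal free within 09:00–18:00: 09:00–11:45, 12:30–12:45, 13:15–13:30, 14:45–15:15, 16:15–18:00.
Pablo ∩ Dilnoza: 09:45–11:00, 14:00–15:45, 16:45–17:45.
Pablo ∩ Dilnoza ∩ Rania: 10:30–10:45, 14:30–15:00, 15:15–15:30.
Pablo ∩ Dilnoza ∩ Rania ∩ Jamal: 10:30–10:45, 14:45–15:00.
Total common minutes: 15 + 15 = 30.

30 minutes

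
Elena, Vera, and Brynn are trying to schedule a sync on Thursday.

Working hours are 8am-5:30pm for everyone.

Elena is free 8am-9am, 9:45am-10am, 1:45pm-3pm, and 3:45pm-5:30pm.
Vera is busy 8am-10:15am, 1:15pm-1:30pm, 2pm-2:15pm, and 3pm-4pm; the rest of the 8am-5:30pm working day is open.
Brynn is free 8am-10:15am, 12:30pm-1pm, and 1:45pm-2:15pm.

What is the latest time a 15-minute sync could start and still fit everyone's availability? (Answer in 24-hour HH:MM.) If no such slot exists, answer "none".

13:45

Vera free within 08:00–17:30: 10:15–13:15, 13:30–14:00, 14:15–15:00, 16:00–17:30.
Elena ∩ Vera: 13:45–14:00, 14:15–15:00, 16:00–17:30.
Elena ∩ Vera ∩ Brynn: 13:45–14:00.
Windows ≥ 15 min: 13:45–14:00.
Latest start in the last window 13:45–14:00 is 14:00 − 15 min = 13:45.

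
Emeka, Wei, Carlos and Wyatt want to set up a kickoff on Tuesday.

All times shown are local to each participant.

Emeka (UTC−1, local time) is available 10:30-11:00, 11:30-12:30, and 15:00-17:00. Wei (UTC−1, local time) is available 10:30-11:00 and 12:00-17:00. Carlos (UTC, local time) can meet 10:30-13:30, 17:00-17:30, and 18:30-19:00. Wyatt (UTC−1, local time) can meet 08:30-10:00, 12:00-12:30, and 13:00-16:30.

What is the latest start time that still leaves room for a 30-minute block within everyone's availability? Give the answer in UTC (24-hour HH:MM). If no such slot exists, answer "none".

17:00

Emeka → UTC: 11:30–12:00, 12:30–13:30, 16:00–18:00.
Wei → UTC: 11:30–12:00, 13:00–18:00.
Carlos → UTC: 10:30–13:30, 17:00–17:30, 18:30–19:00.
Wyatt → UTC: 09:30–11:00, 13:00–13:30, 14:00–17:30.
Emeka ∩ Wei: 11:30–12:00, 13:00–13:30, 16:00–18:00.
Emeka ∩ Wei ∩ Carlos: 11:30–12:00, 13:00–13:30, 17:00–17:30.
Emeka ∩ Wei ∩ Carlos ∩ Wyatt: 13:00–13:30, 17:00–17:30.
Windows ≥ 30 min: 13:00–13:30, 17:00–17:30.
Latest start in the last window 17:00–17:30 is 17:30 − 30 min = 17:00.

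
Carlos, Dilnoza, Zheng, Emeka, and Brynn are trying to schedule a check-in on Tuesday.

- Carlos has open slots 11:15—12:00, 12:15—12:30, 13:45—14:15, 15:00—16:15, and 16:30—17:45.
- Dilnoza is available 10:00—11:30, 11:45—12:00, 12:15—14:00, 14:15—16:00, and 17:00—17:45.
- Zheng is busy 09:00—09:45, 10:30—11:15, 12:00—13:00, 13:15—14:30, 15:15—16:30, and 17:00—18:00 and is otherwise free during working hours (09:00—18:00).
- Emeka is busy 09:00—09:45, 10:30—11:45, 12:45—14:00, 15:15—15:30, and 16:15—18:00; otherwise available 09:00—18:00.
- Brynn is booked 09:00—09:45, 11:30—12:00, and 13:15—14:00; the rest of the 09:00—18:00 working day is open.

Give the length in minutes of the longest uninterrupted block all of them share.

15 minutes

Zheng free within 09:00–18:00: 09:45–10:30, 11:15–12:00, 13:00–13:15, 14:30–15:15, 16:30–17:00.
Emeka free within 09:00–18:00: 09:45–10:30, 11:45–12:45, 14:00–15:15, 15:30–16:15.
Brynn free within 09:00–18:00: 09:45–11:30, 12:00–13:15, 14:00–18:00.
Carlos ∩ Dilnoza: 11:15–11:30, 11:45–12:00, 12:15–12:30, 13:45–14:00, 15:00–16:00, 17:00–17:45.
Carlos ∩ Dilnoza ∩ Zheng: 11:15–11:30, 11:45–12:00, 15:00–15:15.
Carlos ∩ Dilnoza ∩ Zheng ∩ Emeka: 11:45–12:00, 15:00–15:15.
Carlos ∩ Dilnoza ∩ Zheng ∩ Emeka ∩ Brynn: 15:00–15:15.
Single common window of 15 minutes.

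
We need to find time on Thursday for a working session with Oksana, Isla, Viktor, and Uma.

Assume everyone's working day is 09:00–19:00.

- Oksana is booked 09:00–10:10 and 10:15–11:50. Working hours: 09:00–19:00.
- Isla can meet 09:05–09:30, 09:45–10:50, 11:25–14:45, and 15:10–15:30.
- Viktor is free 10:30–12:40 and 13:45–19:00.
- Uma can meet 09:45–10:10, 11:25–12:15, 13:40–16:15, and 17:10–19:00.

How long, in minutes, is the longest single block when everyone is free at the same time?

Oksana free within 09:00–19:00: 10:10–10:15, 11:50–19:00.
Oksana ∩ Isla: 10:10–10:15, 11:50–14:45, 15:10–15:30.
Oksana ∩ Isla ∩ Viktor: 11:50–12:40, 13:45–14:45, 15:10–15:30.
Oksana ∩ Isla ∩ Viktor ∩ Uma: 11:50–12:15, 13:45–14:45, 15:10–15:30.
Common window lengths: 25, 60, 20 min; longest is 60.

60 minutes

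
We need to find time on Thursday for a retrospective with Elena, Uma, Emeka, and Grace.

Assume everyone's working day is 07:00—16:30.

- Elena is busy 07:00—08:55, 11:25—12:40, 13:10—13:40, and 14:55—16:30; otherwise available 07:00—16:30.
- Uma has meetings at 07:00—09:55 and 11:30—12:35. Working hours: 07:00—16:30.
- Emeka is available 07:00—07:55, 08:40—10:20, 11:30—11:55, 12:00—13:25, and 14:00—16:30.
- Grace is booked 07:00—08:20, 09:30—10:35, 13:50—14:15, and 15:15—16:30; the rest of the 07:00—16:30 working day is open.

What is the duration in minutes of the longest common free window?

40 minutes

Elena free within 07:00–16:30: 08:55–11:25, 12:40–13:10, 13:40–14:55.
Uma free within 07:00–16:30: 09:55–11:30, 12:35–16:30.
Grace free within 07:00–16:30: 08:20–09:30, 10:35–13:50, 14:15–15:15.
Elena ∩ Uma: 09:55–11:25, 12:40–13:10, 13:40–14:55.
Elena ∩ Uma ∩ Emeka: 09:55–10:20, 12:40–13:10, 14:00–14:55.
Elena ∩ Uma ∩ Emeka ∩ Grace: 12:40–13:10, 14:15–14:55.
Common window lengths: 30, 40 min; longest is 40.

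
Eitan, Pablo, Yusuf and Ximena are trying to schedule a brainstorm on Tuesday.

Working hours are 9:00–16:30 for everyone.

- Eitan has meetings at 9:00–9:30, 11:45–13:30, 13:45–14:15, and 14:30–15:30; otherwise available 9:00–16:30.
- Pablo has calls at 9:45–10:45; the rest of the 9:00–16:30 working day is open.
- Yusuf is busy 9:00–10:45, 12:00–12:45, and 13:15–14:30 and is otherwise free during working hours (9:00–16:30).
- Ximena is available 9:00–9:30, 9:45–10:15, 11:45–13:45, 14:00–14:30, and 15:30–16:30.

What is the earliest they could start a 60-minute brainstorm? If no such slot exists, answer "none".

15:30

Eitan free within 09:00–16:30: 09:30–11:45, 13:30–13:45, 14:15–14:30, 15:30–16:30.
Pablo free within 09:00–16:30: 09:00–09:45, 10:45–16:30.
Yusuf free within 09:00–16:30: 10:45–12:00, 12:45–13:15, 14:30–16:30.
Eitan ∩ Pablo: 09:30–09:45, 10:45–11:45, 13:30–13:45, 14:15–14:30, 15:30–16:30.
Eitan ∩ Pablo ∩ Yusuf: 10:45–11:45, 15:30–16:30.
Eitan ∩ Pablo ∩ Yusuf ∩ Ximena: 15:30–16:30.
Windows ≥ 60 min: 15:30–16:30.
Earliest such window starts at 15:30.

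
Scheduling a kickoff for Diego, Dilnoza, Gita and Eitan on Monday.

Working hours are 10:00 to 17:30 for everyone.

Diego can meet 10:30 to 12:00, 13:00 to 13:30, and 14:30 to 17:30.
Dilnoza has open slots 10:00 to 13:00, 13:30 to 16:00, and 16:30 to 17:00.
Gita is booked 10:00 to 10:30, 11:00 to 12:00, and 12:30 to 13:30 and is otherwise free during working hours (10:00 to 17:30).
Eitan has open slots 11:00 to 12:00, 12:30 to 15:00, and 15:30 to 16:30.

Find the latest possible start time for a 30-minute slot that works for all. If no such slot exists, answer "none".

Gita free within 10:00–17:30: 10:30–11:00, 12:00–12:30, 13:30–17:30.
Diego ∩ Dilnoza: 10:30–12:00, 14:30–16:00, 16:30–17:00.
Diego ∩ Dilnoza ∩ Gita: 10:30–11:00, 14:30–16:00, 16:30–17:00.
Diego ∩ Dilnoza ∩ Gita ∩ Eitan: 14:30–15:00, 15:30–16:00.
Windows ≥ 30 min: 14:30–15:00, 15:30–16:00.
Latest start in the last window 15:30–16:00 is 16:00 − 30 min = 15:30.

15:30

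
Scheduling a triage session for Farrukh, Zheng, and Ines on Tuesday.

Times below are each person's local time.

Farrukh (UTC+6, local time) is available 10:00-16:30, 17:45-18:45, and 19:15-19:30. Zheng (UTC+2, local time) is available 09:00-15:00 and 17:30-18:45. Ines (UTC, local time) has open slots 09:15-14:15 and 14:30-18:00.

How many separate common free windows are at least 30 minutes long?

2

Farrukh → UTC: 04:00–10:30, 11:45–12:45, 13:15–13:30.
Zheng → UTC: 07:00–13:00, 15:30–16:45.
Ines → UTC: 09:15–14:15, 14:30–18:00.
Farrukh ∩ Zheng: 07:00–10:30, 11:45–12:45.
Farrukh ∩ Zheng ∩ Ines: 09:15–10:30, 11:45–12:45.
Windows ≥ 30 min: 09:15–10:30, 11:45–12:45.
That's 2 windows.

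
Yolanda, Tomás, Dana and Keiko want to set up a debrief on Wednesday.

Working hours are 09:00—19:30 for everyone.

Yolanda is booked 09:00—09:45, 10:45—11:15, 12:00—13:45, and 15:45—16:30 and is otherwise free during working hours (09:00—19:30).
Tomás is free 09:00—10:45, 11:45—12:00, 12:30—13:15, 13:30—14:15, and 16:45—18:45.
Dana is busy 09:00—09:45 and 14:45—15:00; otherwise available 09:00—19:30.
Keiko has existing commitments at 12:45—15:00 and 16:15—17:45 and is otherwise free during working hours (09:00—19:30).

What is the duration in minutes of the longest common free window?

Yolanda free within 09:00–19:30: 09:45–10:45, 11:15–12:00, 13:45–15:45, 16:30–19:30.
Dana free within 09:00–19:30: 09:45–14:45, 15:00–19:30.
Keiko free within 09:00–19:30: 09:00–12:45, 15:00–16:15, 17:45–19:30.
Yolanda ∩ Tomás: 09:45–10:45, 11:45–12:00, 13:45–14:15, 16:45–18:45.
Yolanda ∩ Tomás ∩ Dana: 09:45–10:45, 11:45–12:00, 13:45–14:15, 16:45–18:45.
Yolanda ∩ Tomás ∩ Dana ∩ Keiko: 09:45–10:45, 11:45–12:00, 17:45–18:45.
Common window lengths: 60, 15, 60 min; longest is 60.

60 minutes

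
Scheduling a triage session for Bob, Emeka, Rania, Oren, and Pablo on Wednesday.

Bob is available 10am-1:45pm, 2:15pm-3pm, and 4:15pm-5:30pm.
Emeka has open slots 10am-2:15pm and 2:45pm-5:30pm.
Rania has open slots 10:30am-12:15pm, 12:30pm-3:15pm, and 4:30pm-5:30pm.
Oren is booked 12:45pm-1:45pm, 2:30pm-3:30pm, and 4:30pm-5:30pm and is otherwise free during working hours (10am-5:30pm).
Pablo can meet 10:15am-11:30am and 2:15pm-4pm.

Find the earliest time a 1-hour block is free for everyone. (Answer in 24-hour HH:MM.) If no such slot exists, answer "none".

Oren free within 10:00–17:30: 10:00–12:45, 13:45–14:30, 15:30–16:30.
Bob ∩ Emeka: 10:00–13:45, 14:45–15:00, 16:15–17:30.
Bob ∩ Emeka ∩ Rania: 10:30–12:15, 12:30–13:45, 14:45–15:00, 16:30–17:30.
Bob ∩ Emeka ∩ Rania ∩ Oren: 10:30–12:15, 12:30–12:45.
Bob ∩ Emeka ∩ Rania ∩ Oren ∩ Pablo: 10:30–11:30.
Windows ≥ 60 min: 10:30–11:30.
Earliest such window starts at 10:30.

10:30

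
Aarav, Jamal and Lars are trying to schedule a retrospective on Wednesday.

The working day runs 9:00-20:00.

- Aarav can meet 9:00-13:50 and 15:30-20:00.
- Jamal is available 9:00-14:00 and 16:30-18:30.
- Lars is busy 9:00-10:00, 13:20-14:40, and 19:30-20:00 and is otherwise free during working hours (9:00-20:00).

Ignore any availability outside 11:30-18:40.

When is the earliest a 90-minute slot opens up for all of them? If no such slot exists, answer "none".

11:30

Lars free within 09:00–20:00: 10:00–13:20, 14:40–19:30.
Aarav ∩ Jamal: 09:00–13:50, 16:30–18:30.
Aarav ∩ Jamal ∩ Lars: 10:00–13:20, 16:30–18:30.
Restricted to 11:30–18:40: 11:30–13:20, 16:30–18:30.
Windows ≥ 90 min: 11:30–13:20, 16:30–18:30.
Earliest such window starts at 11:30.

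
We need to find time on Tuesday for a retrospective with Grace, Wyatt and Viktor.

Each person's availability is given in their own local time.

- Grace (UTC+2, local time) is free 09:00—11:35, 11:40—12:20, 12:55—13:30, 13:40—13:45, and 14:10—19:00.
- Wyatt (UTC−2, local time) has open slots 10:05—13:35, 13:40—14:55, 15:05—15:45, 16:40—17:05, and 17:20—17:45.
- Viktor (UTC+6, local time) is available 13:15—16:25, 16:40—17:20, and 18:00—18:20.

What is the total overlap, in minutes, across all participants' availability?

10 minutes

Grace → UTC: 07:00–09:35, 09:40–10:20, 10:55–11:30, 11:40–11:45, 12:10–17:00.
Wyatt → UTC: 12:05–15:35, 15:40–16:55, 17:05–17:45, 18:40–19:05, 19:20–19:45.
Viktor → UTC: 07:15–10:25, 10:40–11:20, 12:00–12:20.
Grace ∩ Wyatt: 12:10–15:35, 15:40–16:55.
Grace ∩ Wyatt ∩ Viktor: 12:10–12:20.
Total common minutes: 10.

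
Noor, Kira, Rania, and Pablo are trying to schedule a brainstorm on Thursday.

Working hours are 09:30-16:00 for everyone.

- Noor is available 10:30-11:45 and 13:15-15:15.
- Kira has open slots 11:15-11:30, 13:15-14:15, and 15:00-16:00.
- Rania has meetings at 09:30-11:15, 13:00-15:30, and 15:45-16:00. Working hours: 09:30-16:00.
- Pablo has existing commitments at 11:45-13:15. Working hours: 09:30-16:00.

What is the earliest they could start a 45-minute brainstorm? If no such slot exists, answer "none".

Rania free within 09:30–16:00: 11:15–13:00, 15:30–15:45.
Pablo free within 09:30–16:00: 09:30–11:45, 13:15–16:00.
Noor ∩ Kira: 11:15–11:30, 13:15–14:15, 15:00–15:15.
Noor ∩ Kira ∩ Rania: 11:15–11:30.
Noor ∩ Kira ∩ Rania ∩ Pablo: 11:15–11:30.
Windows ≥ 45 min: (none).

none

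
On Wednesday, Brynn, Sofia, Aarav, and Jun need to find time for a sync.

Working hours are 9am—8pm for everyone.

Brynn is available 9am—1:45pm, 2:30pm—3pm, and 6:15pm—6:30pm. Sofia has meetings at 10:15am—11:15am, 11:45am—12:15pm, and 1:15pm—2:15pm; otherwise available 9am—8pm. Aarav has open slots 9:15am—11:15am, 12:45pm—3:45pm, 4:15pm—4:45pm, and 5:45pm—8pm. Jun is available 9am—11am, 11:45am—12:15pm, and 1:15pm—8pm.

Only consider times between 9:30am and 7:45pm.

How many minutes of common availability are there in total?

90 minutes

Sofia free within 09:00–20:00: 09:00–10:15, 11:15–11:45, 12:15–13:15, 14:15–20:00.
Brynn ∩ Sofia: 09:00–10:15, 11:15–11:45, 12:15–13:15, 14:30–15:00, 18:15–18:30.
Brynn ∩ Sofia ∩ Aarav: 09:15–10:15, 12:45–13:15, 14:30–15:00, 18:15–18:30.
Brynn ∩ Sofia ∩ Aarav ∩ Jun: 09:15–10:15, 14:30–15:00, 18:15–18:30.
Restricted to 09:30–19:45: 09:30–10:15, 14:30–15:00, 18:15–18:30.
Total common minutes: 45 + 30 + 15 = 90.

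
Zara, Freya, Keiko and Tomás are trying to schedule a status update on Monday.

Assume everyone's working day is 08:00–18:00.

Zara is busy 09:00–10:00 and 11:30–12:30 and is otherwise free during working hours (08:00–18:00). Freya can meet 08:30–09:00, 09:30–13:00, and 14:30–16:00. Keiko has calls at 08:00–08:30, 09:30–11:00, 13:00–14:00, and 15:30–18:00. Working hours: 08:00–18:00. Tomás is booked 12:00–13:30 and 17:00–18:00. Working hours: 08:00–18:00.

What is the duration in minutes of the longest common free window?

60 minutes

Zara free within 08:00–18:00: 08:00–09:00, 10:00–11:30, 12:30–18:00.
Keiko free within 08:00–18:00: 08:30–09:30, 11:00–13:00, 14:00–15:30.
Tomás free within 08:00–18:00: 08:00–12:00, 13:30–17:00.
Zara ∩ Freya: 08:30–09:00, 10:00–11:30, 12:30–13:00, 14:30–16:00.
Zara ∩ Freya ∩ Keiko: 08:30–09:00, 11:00–11:30, 12:30–13:00, 14:30–15:30.
Zara ∩ Freya ∩ Keiko ∩ Tomás: 08:30–09:00, 11:00–11:30, 14:30–15:30.
Common window lengths: 30, 30, 60 min; longest is 60.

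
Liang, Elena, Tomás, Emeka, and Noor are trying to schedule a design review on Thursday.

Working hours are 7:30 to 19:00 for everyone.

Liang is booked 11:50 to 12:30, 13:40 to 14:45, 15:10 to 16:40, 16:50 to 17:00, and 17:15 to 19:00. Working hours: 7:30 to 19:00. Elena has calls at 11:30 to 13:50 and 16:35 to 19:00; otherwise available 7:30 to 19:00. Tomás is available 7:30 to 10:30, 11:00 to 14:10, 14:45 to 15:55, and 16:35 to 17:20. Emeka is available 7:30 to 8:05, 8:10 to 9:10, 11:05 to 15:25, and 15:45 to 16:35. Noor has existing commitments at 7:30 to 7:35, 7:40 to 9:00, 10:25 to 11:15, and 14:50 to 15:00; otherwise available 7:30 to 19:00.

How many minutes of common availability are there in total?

Liang free within 07:30–19:00: 07:30–11:50, 12:30–13:40, 14:45–15:10, 16:40–16:50, 17:00–17:15.
Elena free within 07:30–19:00: 07:30–11:30, 13:50–16:35.
Noor free within 07:30–19:00: 07:35–07:40, 09:00–10:25, 11:15–14:50, 15:00–19:00.
Liang ∩ Elena: 07:30–11:30, 14:45–15:10.
Liang ∩ Elena ∩ Tomás: 07:30–10:30, 11:00–11:30, 14:45–15:10.
Liang ∩ Elena ∩ Tomás ∩ Emeka: 07:30–08:05, 08:10–09:10, 11:05–11:30, 14:45–15:10.
Liang ∩ Elena ∩ Tomás ∩ Emeka ∩ Noor: 07:35–07:40, 09:00–09:10, 11:15–11:30, 14:45–14:50, 15:00–15:10.
Total common minutes: 5 + 10 + 15 + 5 + 10 = 45.

45 minutes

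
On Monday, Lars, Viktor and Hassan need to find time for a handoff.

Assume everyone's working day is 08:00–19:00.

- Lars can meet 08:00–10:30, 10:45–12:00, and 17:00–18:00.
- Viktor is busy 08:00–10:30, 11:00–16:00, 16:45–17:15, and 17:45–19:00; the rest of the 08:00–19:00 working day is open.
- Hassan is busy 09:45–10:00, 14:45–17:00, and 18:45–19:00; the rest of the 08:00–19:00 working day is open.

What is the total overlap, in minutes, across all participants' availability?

Viktor free within 08:00–19:00: 10:30–11:00, 16:00–16:45, 17:15–17:45.
Hassan free within 08:00–19:00: 08:00–09:45, 10:00–14:45, 17:00–18:45.
Lars ∩ Viktor: 10:45–11:00, 17:15–17:45.
Lars ∩ Viktor ∩ Hassan: 10:45–11:00, 17:15–17:45.
Total common minutes: 15 + 30 = 45.

45 minutes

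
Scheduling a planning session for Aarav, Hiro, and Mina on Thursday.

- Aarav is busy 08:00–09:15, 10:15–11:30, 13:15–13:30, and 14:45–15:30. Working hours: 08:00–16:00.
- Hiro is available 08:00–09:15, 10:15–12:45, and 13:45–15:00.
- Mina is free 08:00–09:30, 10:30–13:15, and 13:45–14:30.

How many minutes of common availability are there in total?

120 minutes

Aarav free within 08:00–16:00: 09:15–10:15, 11:30–13:15, 13:30–14:45, 15:30–16:00.
Aarav ∩ Hiro: 11:30–12:45, 13:45–14:45.
Aarav ∩ Hiro ∩ Mina: 11:30–12:45, 13:45–14:30.
Total common minutes: 75 + 45 = 120.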